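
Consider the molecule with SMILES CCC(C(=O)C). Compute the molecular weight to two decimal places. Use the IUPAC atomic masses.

86.13 g/mol

Atom tally by fragment:
  CH3 → C:1 H:3
  CH2 → C:1 H:2
  CH2COCH3 → C:3 H:5 O:1
Element totals:
  C: 5
  H: 10
  O: 1
Molecular formula: C5H10O.
  M = 5(12.011) + 10(1.008) + 15.999
    = 60.055 + 10.080 + 15.999 = 86.134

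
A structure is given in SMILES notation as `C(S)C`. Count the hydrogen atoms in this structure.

Atom tally by fragment:
  HSCH2 → C:1 H:3 S:1
  CH3 → C:1 H:3
Element totals:
  C: 2
  H: 6
  S: 1

6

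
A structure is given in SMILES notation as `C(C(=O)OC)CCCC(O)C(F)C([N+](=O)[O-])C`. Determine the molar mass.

Atom tally by fragment:
  CH3OOCCH2 → C:3 H:5 O:2
  CH2 → C:1 H:2
  CH2 → C:1 H:2
  CH2 → C:1 H:2
  CH(OH) → C:1 H:2 O:1
  CH(F) → C:1 H:1 F:1
  CH(NO2) → C:1 H:1 N:1 O:2
  CH3 → C:1 H:3
Element totals:
  C: 10
  H: 18
  F: 1
  N: 1
  O: 5
Molecular formula: C10H18FNO5.
  M = 10(12.011) + 18(1.008) + 18.998 + 14.007 + 5(15.999)
    = 120.110 + 18.144 + 18.998 + 14.007 + 79.995 = 251.254

251.25 g/mol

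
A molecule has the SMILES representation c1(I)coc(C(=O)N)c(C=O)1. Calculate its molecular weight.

Atom tally by fragment:
  furan ring core → C:4 H:4 O:1
  (− 3 ring H displaced by substituents)
  + I → I:1
  + CONH2 → C:1 H:2 O:1 N:1
  + CHO → C:1 H:1 O:1
Element totals:
  C: 6
  H: 4
  I: 1
  N: 1
  O: 3
Molecular formula: C6H4INO3.
  M = 6(12.011) + 4(1.008) + 126.904 + 14.007 + 3(15.999)
    = 72.066 + 4.032 + 126.904 + 14.007 + 47.997 = 265.006

265.01 g/mol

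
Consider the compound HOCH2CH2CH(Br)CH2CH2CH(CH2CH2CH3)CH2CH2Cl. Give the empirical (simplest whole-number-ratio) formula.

Atom tally by fragment:
  HOCH2CH2 → C:2 H:5 O:1
  CH(Br) → C:1 H:1 Br:1
  CH2 → C:1 H:2
  CH2 → C:1 H:2
  CH(CH2CH2CH3) → C:4 H:8
  CH2 → C:1 H:2
  CH2Cl → C:1 H:2 Cl:1
Element totals:
  C: 11
  H: 22
  Br: 1
  Cl: 1
  O: 1
Molecular formula: C11H22BrClO.
gcd of subscripts (1, 11, 1, 22, 1) = 1, so the empirical formula equals the molecular formula.

C11H22BrClO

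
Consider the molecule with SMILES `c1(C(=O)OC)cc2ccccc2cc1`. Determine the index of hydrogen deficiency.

8

Atom tally by fragment:
  naphthalene ring system core → C:10 H:8
  (− 1 ring H displaced by substituents)
  + COOCH3 → C:2 H:3 O:2
Element totals:
  C: 12
  H: 10
  O: 2
Molecular formula: C12H10O2.
DoU = (2C + 2 + N − H − X) / 2 = (2·12 + 2 + 0 − 10 − 0) / 2 = 8.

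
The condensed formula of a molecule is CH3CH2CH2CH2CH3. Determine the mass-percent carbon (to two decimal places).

Element totals:
  C: 5
  H: 12
Molecular formula: C5H12.
Molar mass = 72.151 g/mol.
Mass from C: 5 × 12.011 = 60.055 g/mol.
%C = 60.055 / 72.151 × 100 = 83.24%.

83.24%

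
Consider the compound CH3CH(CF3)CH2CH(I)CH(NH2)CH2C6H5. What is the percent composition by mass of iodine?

Element totals:
  C: 13
  H: 17
  F: 3
  I: 1
  N: 1
Molecular formula: C13H17F3IN.
Molar mass = 371.184 g/mol.
Mass from I: 1 × 126.904 = 126.904 g/mol.
%I = 126.904 / 371.184 × 100 = 34.19%.

34.19%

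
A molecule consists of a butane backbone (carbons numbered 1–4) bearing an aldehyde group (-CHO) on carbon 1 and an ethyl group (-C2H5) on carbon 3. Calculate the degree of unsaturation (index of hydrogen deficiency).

Atom tally by fragment:
  OHCCH2 → C:2 H:3 O:1
  CH2 → C:1 H:2
  CH(C2H5) → C:3 H:6
  CH3 → C:1 H:3
Element totals:
  C: 7
  H: 14
  O: 1
Molecular formula: C7H14O.
DoU = (2C + 2 + N − H − X) / 2 = (2·7 + 2 + 0 − 14 − 0) / 2 = 1.

1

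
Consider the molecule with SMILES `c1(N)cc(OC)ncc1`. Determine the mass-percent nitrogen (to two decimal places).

22.57%

Atom tally by fragment:
  pyridine ring core → C:5 H:5 N:1
  (− 2 ring H displaced by substituents)
  + NH2 → N:1 H:2
  + OCH3 → C:1 H:3 O:1
Element totals:
  C: 6
  H: 8
  N: 2
  O: 1
Molecular formula: C6H8N2O.
Molar mass = 124.143 g/mol.
Mass from N: 2 × 14.007 = 28.014 g/mol.
%N = 28.014 / 124.143 × 100 = 22.57%.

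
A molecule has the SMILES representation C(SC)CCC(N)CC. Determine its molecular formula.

C7H17NS

Atom tally by fragment:
  CH3SCH2 → C:2 H:5 S:1
  CH2 → C:1 H:2
  CH2 → C:1 H:2
  CH(NH2) → C:1 H:3 N:1
  CH2 → C:1 H:2
  CH3 → C:1 H:3
Element totals:
  C: 7
  H: 17
  N: 1
  S: 1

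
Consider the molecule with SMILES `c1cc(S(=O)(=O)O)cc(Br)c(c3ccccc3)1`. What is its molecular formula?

C12H9BrO3S

Atom tally by fragment:
  benzene ring core → C:6 H:6
  (− 3 ring H displaced by substituents)
  + SO3H → S:1 O:3 H:1
  + Br → Br:1
  + C6H5 → C:6 H:5
Element totals:
  C: 12
  H: 9
  Br: 1
  O: 3
  S: 1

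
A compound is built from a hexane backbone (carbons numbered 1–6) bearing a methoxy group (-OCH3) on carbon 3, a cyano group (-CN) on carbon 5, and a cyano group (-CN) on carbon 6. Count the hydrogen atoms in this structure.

14

Atom tally by fragment:
  CH3 → C:1 H:3
  CH2 → C:1 H:2
  CH(OCH3) → C:2 H:4 O:1
  CH2 → C:1 H:2
  CH(CN) → C:2 H:1 N:1
  CH2CN → C:2 H:2 N:1
Element totals:
  C: 9
  H: 14
  N: 2
  O: 1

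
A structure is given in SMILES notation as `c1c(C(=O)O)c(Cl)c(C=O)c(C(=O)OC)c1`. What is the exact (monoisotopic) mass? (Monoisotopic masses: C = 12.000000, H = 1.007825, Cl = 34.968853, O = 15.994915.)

Atom tally by fragment:
  benzene ring core → C:6 H:6
  (− 4 ring H displaced by substituents)
  + COOH → C:1 H:1 O:2
  + Cl → Cl:1
  + CHO → C:1 H:1 O:1
  + COOCH3 → C:2 H:3 O:2
Element totals:
  C: 10
  H: 7
  Cl: 1
  O: 5
Molecular formula: C10H7ClO5.
  M = 10(12.0) + 7(1.007825) + 34.968853 + 5(15.994915)
    = 120.000000 + 7.054775 + 34.968853 + 79.974575 = 241.998203

241.9982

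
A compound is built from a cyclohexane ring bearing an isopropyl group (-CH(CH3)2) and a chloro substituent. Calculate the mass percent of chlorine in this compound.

Atom tally by fragment:
  cyclohexane ring core → C:6 H:12
  (− 2 ring H displaced by substituents)
  + CH(CH3)2 → C:3 H:7
  + Cl → Cl:1
Element totals:
  C: 9
  H: 17
  Cl: 1
Molecular formula: C9H17Cl.
Molar mass = 160.685 g/mol.
Mass from Cl: 1 × 35.45 = 35.450 g/mol.
%Cl = 35.450 / 160.685 × 100 = 22.06%.

22.06%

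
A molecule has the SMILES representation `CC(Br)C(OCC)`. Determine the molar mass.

167.05 g/mol

Atom tally by fragment:
  CH3 → C:1 H:3
  CH(Br) → C:1 H:1 Br:1
  CH2OC2H5 → C:3 H:7 O:1
Element totals:
  C: 5
  H: 11
  Br: 1
  O: 1
Molecular formula: C5H11BrO.
  M = 5(12.011) + 11(1.008) + 79.904 + 15.999
    = 60.055 + 11.088 + 79.904 + 15.999 = 167.046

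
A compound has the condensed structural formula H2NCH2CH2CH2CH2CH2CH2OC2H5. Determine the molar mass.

145.25 g/mol

Atom tally by fragment:
  H2NCH2 → C:1 H:4 N:1
  CH2 → C:1 H:2
  CH2 → C:1 H:2
  CH2 → C:1 H:2
  CH2 → C:1 H:2
  CH2OC2H5 → C:3 H:7 O:1
Element totals:
  C: 8
  H: 19
  N: 1
  O: 1
Molecular formula: C8H19NO.
  M = 8(12.011) + 19(1.008) + 14.007 + 15.999
    = 96.088 + 19.152 + 14.007 + 15.999 = 145.246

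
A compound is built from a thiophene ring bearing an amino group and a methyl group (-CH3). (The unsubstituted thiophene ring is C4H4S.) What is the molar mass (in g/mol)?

113.18 g/mol

Atom tally by fragment:
  thiophene ring core → C:4 H:4 S:1
  (− 2 ring H displaced by substituents)
  + NH2 → N:1 H:2
  + CH3 → C:1 H:3
Element totals:
  C: 5
  H: 7
  N: 1
  S: 1
Molecular formula: C5H7NS.
  M = 5(12.011) + 7(1.008) + 14.007 + 32.06
    = 60.055 + 7.056 + 14.007 + 32.060 = 113.178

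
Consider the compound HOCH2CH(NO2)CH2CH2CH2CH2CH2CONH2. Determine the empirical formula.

C4H8NO2

Element totals:
  C: 8
  H: 16
  N: 2
  O: 4
Molecular formula: C8H16N2O4.
gcd of subscripts = 2; dividing each by 2:
  C: 8/2 = 4
  H: 16/2 = 8
  N: 2/2 = 1
  O: 4/2 = 2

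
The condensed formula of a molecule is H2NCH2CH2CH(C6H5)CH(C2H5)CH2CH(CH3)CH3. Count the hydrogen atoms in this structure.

Element totals:
  C: 16
  H: 27
  N: 1

27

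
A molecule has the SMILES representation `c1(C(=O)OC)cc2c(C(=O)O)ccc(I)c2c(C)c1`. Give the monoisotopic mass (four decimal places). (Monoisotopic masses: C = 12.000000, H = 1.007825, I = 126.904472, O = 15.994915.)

Atom tally by fragment:
  naphthalene ring system core → C:10 H:8
  (− 4 ring H displaced by substituents)
  + COOCH3 → C:2 H:3 O:2
  + COOH → C:1 H:1 O:2
  + I → I:1
  + CH3 → C:1 H:3
Element totals:
  C: 14
  H: 11
  I: 1
  O: 4
Molecular formula: C14H11IO4.
  M = 14(12.0) + 11(1.007825) + 126.904472 + 4(15.994915)
    = 168.000000 + 11.086075 + 126.904472 + 63.979660 = 369.970207

369.9702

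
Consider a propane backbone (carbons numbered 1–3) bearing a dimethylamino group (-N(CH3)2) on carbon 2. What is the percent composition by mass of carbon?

Atom tally by fragment:
  CH3 → C:1 H:3
  CH(N(CH3)2) → C:3 H:7 N:1
  CH3 → C:1 H:3
Element totals:
  C: 5
  H: 13
  N: 1
Molecular formula: C5H13N.
Molar mass = 87.166 g/mol.
Mass from C: 5 × 12.011 = 60.055 g/mol.
%C = 60.055 / 87.166 × 100 = 68.90%.

68.90%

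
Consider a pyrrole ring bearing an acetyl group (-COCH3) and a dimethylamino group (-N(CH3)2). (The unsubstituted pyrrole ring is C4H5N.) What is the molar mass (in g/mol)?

Atom tally by fragment:
  pyrrole ring core → C:4 H:5 N:1
  (− 2 ring H displaced by substituents)
  + COCH3 → C:2 H:3 O:1
  + N(CH3)2 → N:1 C:2 H:6
Element totals:
  C: 8
  H: 12
  N: 2
  O: 1
Molecular formula: C8H12N2O.
  M = 8(12.011) + 12(1.008) + 2(14.007) + 15.999
    = 96.088 + 12.096 + 28.014 + 15.999 = 152.197

152.20 g/mol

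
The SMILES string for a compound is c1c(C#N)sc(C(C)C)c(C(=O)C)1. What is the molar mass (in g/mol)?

193.26 g/mol

Atom tally by fragment:
  thiophene ring core → C:4 H:4 S:1
  (− 3 ring H displaced by substituents)
  + CN → C:1 N:1
  + CH(CH3)2 → C:3 H:7
  + COCH3 → C:2 H:3 O:1
Element totals:
  C: 10
  H: 11
  N: 1
  O: 1
  S: 1
Molecular formula: C10H11NOS.
  M = 10(12.011) + 11(1.008) + 14.007 + 15.999 + 32.06
    = 120.110 + 11.088 + 14.007 + 15.999 + 32.060 = 193.264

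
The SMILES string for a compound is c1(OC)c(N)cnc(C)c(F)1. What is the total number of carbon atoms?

Atom tally by fragment:
  pyridine ring core → C:5 H:5 N:1
  (− 4 ring H displaced by substituents)
  + OCH3 → C:1 H:3 O:1
  + NH2 → N:1 H:2
  + CH3 → C:1 H:3
  + F → F:1
Element totals:
  C: 7
  H: 9
  F: 1
  N: 2
  O: 1

7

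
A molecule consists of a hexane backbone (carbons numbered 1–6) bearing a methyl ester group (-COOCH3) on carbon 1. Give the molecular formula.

Atom tally by fragment:
  CH3OOCCH2 → C:3 H:5 O:2
  CH2 → C:1 H:2
  CH2 → C:1 H:2
  CH2 → C:1 H:2
  CH2 → C:1 H:2
  CH3 → C:1 H:3
Element totals:
  C: 8
  H: 16
  O: 2

C8H16O2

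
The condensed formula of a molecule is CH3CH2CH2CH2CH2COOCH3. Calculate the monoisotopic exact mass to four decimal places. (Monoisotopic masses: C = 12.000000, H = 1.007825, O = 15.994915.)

130.0994

Atom tally by fragment:
  CH3 → C:1 H:3
  CH2 → C:1 H:2
  CH2 → C:1 H:2
  CH2 → C:1 H:2
  CH2COOCH3 → C:3 H:5 O:2
Element totals:
  C: 7
  H: 14
  O: 2
Molecular formula: C7H14O2.
  M = 7(12.0) + 14(1.007825) + 2(15.994915)
    = 84.000000 + 14.109550 + 31.989830 = 130.099380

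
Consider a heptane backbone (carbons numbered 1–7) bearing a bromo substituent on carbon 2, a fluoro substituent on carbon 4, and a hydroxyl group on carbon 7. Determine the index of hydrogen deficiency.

Atom tally by fragment:
  CH3 → C:1 H:3
  CH(Br) → C:1 H:1 Br:1
  CH2 → C:1 H:2
  CH(F) → C:1 H:1 F:1
  CH2 → C:1 H:2
  CH2 → C:1 H:2
  CH2OH → C:1 H:3 O:1
Element totals:
  C: 7
  H: 14
  Br: 1
  F: 1
  O: 1
Molecular formula: C7H14BrFO.
DoU = (2C + 2 + N − H − X) / 2 = (2·7 + 2 + 0 − 14 − 2) / 2 = 0.

0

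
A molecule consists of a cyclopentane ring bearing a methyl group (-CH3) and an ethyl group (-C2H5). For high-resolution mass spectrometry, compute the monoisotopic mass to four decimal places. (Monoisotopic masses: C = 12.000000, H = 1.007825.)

112.1252

Atom tally by fragment:
  cyclopentane ring core → C:5 H:10
  (− 2 ring H displaced by substituents)
  + CH3 → C:1 H:3
  + C2H5 → C:2 H:5
Element totals:
  C: 8
  H: 16
Molecular formula: C8H16.
  M = 8(12.0) + 16(1.007825)
    = 96.000000 + 16.125200 = 112.125200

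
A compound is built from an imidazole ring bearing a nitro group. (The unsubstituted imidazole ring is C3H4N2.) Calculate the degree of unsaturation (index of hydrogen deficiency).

Atom tally by fragment:
  imidazole ring core → C:3 H:4 N:2
  (− 1 ring H displaced by substituents)
  + NO2 → N:1 O:2
Element totals:
  C: 3
  H: 3
  N: 3
  O: 2
Molecular formula: C3H3N3O2.
DoU = (2C + 2 + N − H − X) / 2 = (2·3 + 2 + 3 − 3 − 0) / 2 = 4.

4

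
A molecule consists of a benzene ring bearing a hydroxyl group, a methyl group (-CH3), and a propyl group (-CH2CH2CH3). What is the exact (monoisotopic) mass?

Atom tally by fragment:
  benzene ring core → C:6 H:6
  (− 3 ring H displaced by substituents)
  + OH → O:1 H:1
  + CH3 → C:1 H:3
  + CH2CH2CH3 → C:3 H:7
Element totals:
  C: 10
  H: 14
  O: 1
Molecular formula: C10H14O.
  M = 10(12.0) + 14(1.007825) + 15.994915
    = 120.000000 + 14.109550 + 15.994915 = 150.104465

150.1045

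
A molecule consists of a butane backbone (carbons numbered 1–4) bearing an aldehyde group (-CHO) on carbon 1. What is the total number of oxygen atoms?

1

Atom tally by fragment:
  OHCCH2 → C:2 H:3 O:1
  CH2 → C:1 H:2
  CH2 → C:1 H:2
  CH3 → C:1 H:3
Element totals:
  C: 5
  H: 10
  O: 1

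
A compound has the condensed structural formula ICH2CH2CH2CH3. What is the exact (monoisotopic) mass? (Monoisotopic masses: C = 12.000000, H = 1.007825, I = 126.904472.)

Element totals:
  C: 4
  H: 9
  I: 1
Molecular formula: C4H9I.
  M = 4(12.0) + 9(1.007825) + 126.904472
    = 48.000000 + 9.070425 + 126.904472 = 183.974897

183.9749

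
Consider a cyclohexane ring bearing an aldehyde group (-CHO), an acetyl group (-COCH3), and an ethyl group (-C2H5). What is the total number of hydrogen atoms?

18

Atom tally by fragment:
  cyclohexane ring core → C:6 H:12
  (− 3 ring H displaced by substituents)
  + CHO → C:1 H:1 O:1
  + COCH3 → C:2 H:3 O:1
  + C2H5 → C:2 H:5
Element totals:
  C: 11
  H: 18
  O: 2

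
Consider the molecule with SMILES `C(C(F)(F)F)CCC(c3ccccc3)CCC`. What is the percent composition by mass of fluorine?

23.33%

Atom tally by fragment:
  F3CCH2 → C:2 H:2 F:3
  CH2 → C:1 H:2
  CH2 → C:1 H:2
  CH(C6H5) → C:7 H:6
  CH2 → C:1 H:2
  CH2 → C:1 H:2
  CH3 → C:1 H:3
Element totals:
  C: 14
  H: 19
  F: 3
Molecular formula: C14H19F3.
Molar mass = 244.300 g/mol.
Mass from F: 3 × 18.998 = 56.994 g/mol.
%F = 56.994 / 244.300 × 100 = 23.33%.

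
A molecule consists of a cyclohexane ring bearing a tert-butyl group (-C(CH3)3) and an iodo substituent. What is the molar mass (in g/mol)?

266.17 g/mol

Atom tally by fragment:
  cyclohexane ring core → C:6 H:12
  (− 2 ring H displaced by substituents)
  + C(CH3)3 → C:4 H:9
  + I → I:1
Element totals:
  C: 10
  H: 19
  I: 1
Molecular formula: C10H19I.
  M = 10(12.011) + 19(1.008) + 126.904
    = 120.110 + 19.152 + 126.904 = 266.166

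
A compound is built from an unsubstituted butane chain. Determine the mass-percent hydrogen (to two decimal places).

Atom tally by fragment:
  CH3 → C:1 H:3
  CH2 → C:1 H:2
  CH2 → C:1 H:2
  CH3 → C:1 H:3
Element totals:
  C: 4
  H: 10
Molecular formula: C4H10.
Molar mass = 58.124 g/mol.
Mass from H: 10 × 1.008 = 10.080 g/mol.
%H = 10.080 / 58.124 × 100 = 17.34%.

17.34%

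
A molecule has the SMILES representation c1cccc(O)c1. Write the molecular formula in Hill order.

Atom tally by fragment:
  benzene ring core → C:6 H:6
  (− 1 ring H displaced by substituents)
  + OH → O:1 H:1
Element totals:
  C: 6
  H: 6
  O: 1

C6H6O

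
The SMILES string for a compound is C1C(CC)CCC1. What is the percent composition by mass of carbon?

Atom tally by fragment:
  cyclopentane ring core → C:5 H:10
  (− 1 ring H displaced by substituents)
  + C2H5 → C:2 H:5
Element totals:
  C: 7
  H: 14
Molecular formula: C7H14.
Molar mass = 98.189 g/mol.
Mass from C: 7 × 12.011 = 84.077 g/mol.
%C = 84.077 / 98.189 × 100 = 85.63%.

85.63%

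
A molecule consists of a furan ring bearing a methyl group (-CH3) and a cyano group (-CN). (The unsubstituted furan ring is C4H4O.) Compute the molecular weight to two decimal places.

107.11 g/mol

Atom tally by fragment:
  furan ring core → C:4 H:4 O:1
  (− 2 ring H displaced by substituents)
  + CH3 → C:1 H:3
  + CN → C:1 N:1
Element totals:
  C: 6
  H: 5
  N: 1
  O: 1
Molecular formula: C6H5NO.
  M = 6(12.011) + 5(1.008) + 14.007 + 15.999
    = 72.066 + 5.040 + 14.007 + 15.999 = 107.112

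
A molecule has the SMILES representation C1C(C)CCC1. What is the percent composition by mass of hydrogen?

14.37%

Atom tally by fragment:
  cyclopentane ring core → C:5 H:10
  (− 1 ring H displaced by substituents)
  + CH3 → C:1 H:3
Element totals:
  C: 6
  H: 12
Molecular formula: C6H12.
Molar mass = 84.162 g/mol.
Mass from H: 12 × 1.008 = 12.096 g/mol.
%H = 12.096 / 84.162 × 100 = 14.37%.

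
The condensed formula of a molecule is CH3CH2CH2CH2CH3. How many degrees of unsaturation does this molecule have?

0

Atom tally by fragment:
  CH3 → C:1 H:3
  CH2 → C:1 H:2
  CH2 → C:1 H:2
  CH2 → C:1 H:2
  CH3 → C:1 H:3
Element totals:
  C: 5
  H: 12
Molecular formula: C5H12.
DoU = (2C + 2 + N − H − X) / 2 = (2·5 + 2 + 0 − 12 − 0) / 2 = 0.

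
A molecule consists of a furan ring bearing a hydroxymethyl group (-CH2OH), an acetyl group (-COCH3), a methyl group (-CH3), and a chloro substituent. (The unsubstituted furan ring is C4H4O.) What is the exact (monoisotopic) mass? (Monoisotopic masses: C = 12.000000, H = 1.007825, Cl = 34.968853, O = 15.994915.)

188.0240

Atom tally by fragment:
  furan ring core → C:4 H:4 O:1
  (− 4 ring H displaced by substituents)
  + CH2OH → C:1 H:3 O:1
  + COCH3 → C:2 H:3 O:1
  + CH3 → C:1 H:3
  + Cl → Cl:1
Element totals:
  C: 8
  H: 9
  Cl: 1
  O: 3
Molecular formula: C8H9ClO3.
  M = 8(12.0) + 9(1.007825) + 34.968853 + 3(15.994915)
    = 96.000000 + 9.070425 + 34.968853 + 47.984745 = 188.024023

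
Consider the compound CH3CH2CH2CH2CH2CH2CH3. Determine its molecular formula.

Atom tally by fragment:
  CH3 → C:1 H:3
  CH2 → C:1 H:2
  CH2 → C:1 H:2
  CH2 → C:1 H:2
  CH2 → C:1 H:2
  CH2 → C:1 H:2
  CH3 → C:1 H:3
Element totals:
  C: 7
  H: 16

C7H16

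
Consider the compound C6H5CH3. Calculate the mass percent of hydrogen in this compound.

8.75%

Atom tally by fragment:
  benzene ring core → C:6 H:6
  (− 1 ring H displaced by substituents)
  + CH3 → C:1 H:3
Element totals:
  C: 7
  H: 8
Molecular formula: C7H8.
Molar mass = 92.141 g/mol.
Mass from H: 8 × 1.008 = 8.064 g/mol.
%H = 8.064 / 92.141 × 100 = 8.75%.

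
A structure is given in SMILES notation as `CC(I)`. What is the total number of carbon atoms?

2

Atom tally by fragment:
  CH3 → C:1 H:3
  CH2I → C:1 H:2 I:1
Element totals:
  C: 2
  H: 5
  I: 1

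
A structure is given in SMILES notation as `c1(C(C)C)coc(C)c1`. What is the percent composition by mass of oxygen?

12.88%

Atom tally by fragment:
  furan ring core → C:4 H:4 O:1
  (− 2 ring H displaced by substituents)
  + CH(CH3)2 → C:3 H:7
  + CH3 → C:1 H:3
Element totals:
  C: 8
  H: 12
  O: 1
Molecular formula: C8H12O.
Molar mass = 124.183 g/mol.
Mass from O: 1 × 15.999 = 15.999 g/mol.
%O = 15.999 / 124.183 × 100 = 12.88%.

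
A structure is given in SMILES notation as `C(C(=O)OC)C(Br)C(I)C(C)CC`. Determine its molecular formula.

C9H16BrIO2

Atom tally by fragment:
  CH3OOCCH2 → C:3 H:5 O:2
  CH(Br) → C:1 H:1 Br:1
  CH(I) → C:1 H:1 I:1
  CH(CH3) → C:2 H:4
  CH2 → C:1 H:2
  CH3 → C:1 H:3
Element totals:
  C: 9
  H: 16
  Br: 1
  I: 1
  O: 2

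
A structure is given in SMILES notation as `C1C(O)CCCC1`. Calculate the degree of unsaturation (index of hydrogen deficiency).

1

Atom tally by fragment:
  cyclohexane ring core → C:6 H:12
  (− 1 ring H displaced by substituents)
  + OH → O:1 H:1
Element totals:
  C: 6
  H: 12
  O: 1
Molecular formula: C6H12O.
DoU = (2C + 2 + N − H − X) / 2 = (2·6 + 2 + 0 − 12 − 0) / 2 = 1.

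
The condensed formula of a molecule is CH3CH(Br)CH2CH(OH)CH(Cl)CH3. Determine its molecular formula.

C6H12BrClO

Element totals:
  C: 6
  H: 12
  Br: 1
  Cl: 1
  O: 1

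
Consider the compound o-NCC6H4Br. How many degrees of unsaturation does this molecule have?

6

Atom tally by fragment:
  benzene ring core → C:6 H:6
  (− 2 ring H displaced by substituents)
  + CN → C:1 N:1
  + Br → Br:1
Element totals:
  C: 7
  H: 4
  Br: 1
  N: 1
Molecular formula: C7H4BrN.
DoU = (2C + 2 + N − H − X) / 2 = (2·7 + 2 + 1 − 4 − 1) / 2 = 6.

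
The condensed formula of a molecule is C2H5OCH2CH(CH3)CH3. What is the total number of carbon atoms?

6

Atom tally by fragment:
  C2H5OCH2 → C:3 H:7 O:1
  CH(CH3) → C:2 H:4
  CH3 → C:1 H:3
Element totals:
  C: 6
  H: 14
  O: 1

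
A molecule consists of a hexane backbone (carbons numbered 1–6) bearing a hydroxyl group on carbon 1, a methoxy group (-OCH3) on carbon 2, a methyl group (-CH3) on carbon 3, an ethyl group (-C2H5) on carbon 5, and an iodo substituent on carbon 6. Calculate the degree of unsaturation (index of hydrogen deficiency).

0

Atom tally by fragment:
  HOCH2 → C:1 H:3 O:1
  CH(OCH3) → C:2 H:4 O:1
  CH(CH3) → C:2 H:4
  CH2 → C:1 H:2
  CH(C2H5) → C:3 H:6
  CH2I → C:1 H:2 I:1
Element totals:
  C: 10
  H: 21
  I: 1
  O: 2
Molecular formula: C10H21IO2.
DoU = (2C + 2 + N − H − X) / 2 = (2·10 + 2 + 0 − 21 − 1) / 2 = 0.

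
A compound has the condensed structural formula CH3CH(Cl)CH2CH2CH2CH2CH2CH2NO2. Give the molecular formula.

Element totals:
  C: 8
  H: 16
  Cl: 1
  N: 1
  O: 2

C8H16ClNO2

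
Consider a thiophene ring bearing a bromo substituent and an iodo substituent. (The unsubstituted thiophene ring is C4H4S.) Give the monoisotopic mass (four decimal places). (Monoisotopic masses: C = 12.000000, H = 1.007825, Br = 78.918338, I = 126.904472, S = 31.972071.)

Atom tally by fragment:
  thiophene ring core → C:4 H:4 S:1
  (− 2 ring H displaced by substituents)
  + Br → Br:1
  + I → I:1
Element totals:
  C: 4
  H: 2
  Br: 1
  I: 1
  S: 1
Molecular formula: C4H2BrIS.
  M = 4(12.0) + 2(1.007825) + 78.918338 + 126.904472 + 31.972071
    = 48.000000 + 2.015650 + 78.918338 + 126.904472 + 31.972071 = 287.810531

287.8105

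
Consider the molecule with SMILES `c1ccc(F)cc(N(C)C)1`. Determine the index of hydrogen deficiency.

Atom tally by fragment:
  benzene ring core → C:6 H:6
  (− 2 ring H displaced by substituents)
  + F → F:1
  + N(CH3)2 → N:1 C:2 H:6
Element totals:
  C: 8
  H: 10
  F: 1
  N: 1
Molecular formula: C8H10FN.
DoU = (2C + 2 + N − H − X) / 2 = (2·8 + 2 + 1 − 10 − 1) / 2 = 4.

4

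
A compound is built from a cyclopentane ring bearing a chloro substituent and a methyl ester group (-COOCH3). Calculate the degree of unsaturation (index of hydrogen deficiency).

2

Atom tally by fragment:
  cyclopentane ring core → C:5 H:10
  (− 2 ring H displaced by substituents)
  + Cl → Cl:1
  + COOCH3 → C:2 H:3 O:2
Element totals:
  C: 7
  H: 11
  Cl: 1
  O: 2
Molecular formula: C7H11ClO2.
DoU = (2C + 2 + N − H − X) / 2 = (2·7 + 2 + 0 − 11 − 1) / 2 = 2.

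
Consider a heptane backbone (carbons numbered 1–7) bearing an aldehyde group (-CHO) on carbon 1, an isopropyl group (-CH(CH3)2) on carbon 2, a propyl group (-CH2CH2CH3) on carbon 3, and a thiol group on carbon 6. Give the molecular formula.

Atom tally by fragment:
  OHCCH2 → C:2 H:3 O:1
  CH(CH(CH3)2) → C:4 H:8
  CH(CH2CH2CH3) → C:4 H:8
  CH2 → C:1 H:2
  CH2 → C:1 H:2
  CH(SH) → C:1 H:2 S:1
  CH3 → C:1 H:3
Element totals:
  C: 14
  H: 28
  O: 1
  S: 1

C14H28OS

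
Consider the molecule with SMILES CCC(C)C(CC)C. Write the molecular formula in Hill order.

Atom tally by fragment:
  CH3 → C:1 H:3
  CH2 → C:1 H:2
  CH(CH3) → C:2 H:4
  CH(C2H5) → C:3 H:6
  CH3 → C:1 H:3
Element totals:
  C: 8
  H: 18

C8H18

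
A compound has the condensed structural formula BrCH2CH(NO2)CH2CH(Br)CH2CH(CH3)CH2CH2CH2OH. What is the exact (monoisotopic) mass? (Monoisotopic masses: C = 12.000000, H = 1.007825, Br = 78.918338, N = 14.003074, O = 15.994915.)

358.9732

Element totals:
  C: 10
  H: 19
  Br: 2
  N: 1
  O: 3
Molecular formula: C10H19Br2NO3.
  M = 10(12.0) + 19(1.007825) + 2(78.918338) + 14.003074 + 3(15.994915)
    = 120.000000 + 19.148675 + 157.836676 + 14.003074 + 47.984745 = 358.973170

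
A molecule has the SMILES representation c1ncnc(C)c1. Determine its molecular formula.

Atom tally by fragment:
  pyrimidine ring core → C:4 H:4 N:2
  (− 1 ring H displaced by substituents)
  + CH3 → C:1 H:3
Element totals:
  C: 5
  H: 6
  N: 2

C5H6N2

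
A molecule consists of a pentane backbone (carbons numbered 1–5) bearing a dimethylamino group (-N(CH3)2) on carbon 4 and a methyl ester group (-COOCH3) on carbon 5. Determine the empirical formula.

C9H19NO2

Atom tally by fragment:
  CH3 → C:1 H:3
  CH2 → C:1 H:2
  CH2 → C:1 H:2
  CH(N(CH3)2) → C:3 H:7 N:1
  CH2COOCH3 → C:3 H:5 O:2
Element totals:
  C: 9
  H: 19
  N: 1
  O: 2
Molecular formula: C9H19NO2.
gcd of subscripts (9, 19, 1, 2) = 1, so the empirical formula equals the molecular formula.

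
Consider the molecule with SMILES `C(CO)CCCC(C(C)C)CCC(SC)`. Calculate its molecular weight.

Atom tally by fragment:
  HOCH2CH2 → C:2 H:5 O:1
  CH2 → C:1 H:2
  CH2 → C:1 H:2
  CH2 → C:1 H:2
  CH(CH(CH3)2) → C:4 H:8
  CH2 → C:1 H:2
  CH2 → C:1 H:2
  CH2SCH3 → C:2 H:5 S:1
Element totals:
  C: 13
  H: 28
  O: 1
  S: 1
Molecular formula: C13H28OS.
  M = 13(12.011) + 28(1.008) + 15.999 + 32.06
    = 156.143 + 28.224 + 15.999 + 32.060 = 232.426

232.43 g/mol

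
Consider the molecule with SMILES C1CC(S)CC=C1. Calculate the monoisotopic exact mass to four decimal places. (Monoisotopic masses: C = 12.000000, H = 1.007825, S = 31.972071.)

114.0503

Atom tally by fragment:
  cyclohexene ring core → C:6 H:10
  (− 1 ring H displaced by substituents)
  + SH → S:1 H:1
Element totals:
  C: 6
  H: 10
  S: 1
Molecular formula: C6H10S.
  M = 6(12.0) + 10(1.007825) + 31.972071
    = 72.000000 + 10.078250 + 31.972071 = 114.050321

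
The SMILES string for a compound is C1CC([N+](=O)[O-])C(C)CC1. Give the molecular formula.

C7H13NO2

Atom tally by fragment:
  cyclohexane ring core → C:6 H:12
  (− 2 ring H displaced by substituents)
  + NO2 → N:1 O:2
  + CH3 → C:1 H:3
Element totals:
  C: 7
  H: 13
  N: 1
  O: 2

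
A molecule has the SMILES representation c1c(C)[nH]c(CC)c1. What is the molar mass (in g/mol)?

109.17 g/mol

Atom tally by fragment:
  pyrrole ring core → C:4 H:5 N:1
  (− 2 ring H displaced by substituents)
  + CH3 → C:1 H:3
  + C2H5 → C:2 H:5
Element totals:
  C: 7
  H: 11
  N: 1
Molecular formula: C7H11N.
  M = 7(12.011) + 11(1.008) + 14.007
    = 84.077 + 11.088 + 14.007 = 109.172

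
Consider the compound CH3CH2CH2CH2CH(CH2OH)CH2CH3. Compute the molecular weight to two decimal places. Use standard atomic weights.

Atom tally by fragment:
  CH3 → C:1 H:3
  CH2 → C:1 H:2
  CH2 → C:1 H:2
  CH2 → C:1 H:2
  CH(CH2OH) → C:2 H:4 O:1
  CH2 → C:1 H:2
  CH3 → C:1 H:3
Element totals:
  C: 8
  H: 18
  O: 1
Molecular formula: C8H18O.
  M = 8(12.011) + 18(1.008) + 15.999
    = 96.088 + 18.144 + 15.999 = 130.231

130.23 g/mol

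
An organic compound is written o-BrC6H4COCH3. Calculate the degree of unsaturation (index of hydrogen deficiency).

Element totals:
  C: 8
  H: 7
  Br: 1
  O: 1
Molecular formula: C8H7BrO.
DoU = (2C + 2 + N − H − X) / 2 = (2·8 + 2 + 0 − 7 − 1) / 2 = 5.

5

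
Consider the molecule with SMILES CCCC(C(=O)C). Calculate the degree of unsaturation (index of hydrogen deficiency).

1

Atom tally by fragment:
  CH3 → C:1 H:3
  CH2 → C:1 H:2
  CH2 → C:1 H:2
  CH2COCH3 → C:3 H:5 O:1
Element totals:
  C: 6
  H: 12
  O: 1
Molecular formula: C6H12O.
DoU = (2C + 2 + N − H − X) / 2 = (2·6 + 2 + 0 − 12 − 0) / 2 = 1.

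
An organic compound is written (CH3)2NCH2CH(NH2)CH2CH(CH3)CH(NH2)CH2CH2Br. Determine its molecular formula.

C10H24BrN3

Element totals:
  C: 10
  H: 24
  Br: 1
  N: 3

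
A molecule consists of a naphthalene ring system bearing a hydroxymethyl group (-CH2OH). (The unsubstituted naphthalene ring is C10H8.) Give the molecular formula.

Atom tally by fragment:
  naphthalene ring system core → C:10 H:8
  (− 1 ring H displaced by substituents)
  + CH2OH → C:1 H:3 O:1
Element totals:
  C: 11
  H: 10
  O: 1

C11H10O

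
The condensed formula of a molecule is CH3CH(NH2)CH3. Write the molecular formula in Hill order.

Atom tally by fragment:
  CH3 → C:1 H:3
  CH(NH2) → C:1 H:3 N:1
  CH3 → C:1 H:3
Element totals:
  C: 3
  H: 9
  N: 1

C3H9N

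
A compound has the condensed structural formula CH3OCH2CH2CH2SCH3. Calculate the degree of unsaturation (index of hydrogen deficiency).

Element totals:
  C: 5
  H: 12
  O: 1
  S: 1
Molecular formula: C5H12OS.
DoU = (2C + 2 + N − H − X) / 2 = (2·5 + 2 + 0 − 12 − 0) / 2 = 0.

0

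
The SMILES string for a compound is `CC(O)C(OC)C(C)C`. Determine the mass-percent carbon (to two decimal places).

63.60%

Atom tally by fragment:
  CH3 → C:1 H:3
  CH(OH) → C:1 H:2 O:1
  CH(OCH3) → C:2 H:4 O:1
  CH(CH3) → C:2 H:4
  CH3 → C:1 H:3
Element totals:
  C: 7
  H: 16
  O: 2
Molecular formula: C7H16O2.
Molar mass = 132.203 g/mol.
Mass from C: 7 × 12.011 = 84.077 g/mol.
%C = 84.077 / 132.203 × 100 = 63.60%.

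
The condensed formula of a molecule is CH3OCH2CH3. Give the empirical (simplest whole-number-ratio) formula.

C3H8O

Atom tally by fragment:
  CH3OCH2 → C:2 H:5 O:1
  CH3 → C:1 H:3
Element totals:
  C: 3
  H: 8
  O: 1
Molecular formula: C3H8O.
gcd of subscripts (3, 8, 1) = 1, so the empirical formula equals the molecular formula.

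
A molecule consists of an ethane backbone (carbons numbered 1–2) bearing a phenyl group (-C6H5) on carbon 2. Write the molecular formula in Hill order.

C8H10

Atom tally by fragment:
  CH3 → C:1 H:3
  CH2C6H5 → C:7 H:7
Element totals:
  C: 8
  H: 10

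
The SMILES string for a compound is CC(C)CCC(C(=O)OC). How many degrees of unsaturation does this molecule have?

1

Atom tally by fragment:
  CH3 → C:1 H:3
  CH(CH3) → C:2 H:4
  CH2 → C:1 H:2
  CH2 → C:1 H:2
  CH2COOCH3 → C:3 H:5 O:2
Element totals:
  C: 8
  H: 16
  O: 2
Molecular formula: C8H16O2.
DoU = (2C + 2 + N − H − X) / 2 = (2·8 + 2 + 0 − 16 − 0) / 2 = 1.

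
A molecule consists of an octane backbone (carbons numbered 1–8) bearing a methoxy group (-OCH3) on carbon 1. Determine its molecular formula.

C9H20O

Atom tally by fragment:
  CH3OCH2 → C:2 H:5 O:1
  CH2 → C:1 H:2
  CH2 → C:1 H:2
  CH2 → C:1 H:2
  CH2 → C:1 H:2
  CH2 → C:1 H:2
  CH2 → C:1 H:2
  CH3 → C:1 H:3
Element totals:
  C: 9
  H: 20
  O: 1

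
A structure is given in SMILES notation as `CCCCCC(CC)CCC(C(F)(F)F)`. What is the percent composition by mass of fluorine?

25.41%

Atom tally by fragment:
  CH3 → C:1 H:3
  CH2 → C:1 H:2
  CH2 → C:1 H:2
  CH2 → C:1 H:2
  CH2 → C:1 H:2
  CH(C2H5) → C:3 H:6
  CH2 → C:1 H:2
  CH2 → C:1 H:2
  CH2CF3 → C:2 H:2 F:3
Element totals:
  C: 12
  H: 23
  F: 3
Molecular formula: C12H23F3.
Molar mass = 224.310 g/mol.
Mass from F: 3 × 18.998 = 56.994 g/mol.
%F = 56.994 / 224.310 × 100 = 25.41%.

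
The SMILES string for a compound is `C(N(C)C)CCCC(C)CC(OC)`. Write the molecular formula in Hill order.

C11H25NO

Atom tally by fragment:
  (CH3)2NCH2 → C:3 H:8 N:1
  CH2 → C:1 H:2
  CH2 → C:1 H:2
  CH2 → C:1 H:2
  CH(CH3) → C:2 H:4
  CH2 → C:1 H:2
  CH2OCH3 → C:2 H:5 O:1
Element totals:
  C: 11
  H: 25
  N: 1
  O: 1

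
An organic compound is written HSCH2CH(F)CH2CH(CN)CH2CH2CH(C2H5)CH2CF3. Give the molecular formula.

Element totals:
  C: 12
  H: 19
  F: 4
  N: 1
  S: 1

C12H19F4NS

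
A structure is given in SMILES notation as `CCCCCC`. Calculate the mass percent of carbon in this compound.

83.62%

Atom tally by fragment:
  CH3 → C:1 H:3
  CH2 → C:1 H:2
  CH2 → C:1 H:2
  CH2 → C:1 H:2
  CH2 → C:1 H:2
  CH3 → C:1 H:3
Element totals:
  C: 6
  H: 14
Molecular formula: C6H14.
Molar mass = 86.178 g/mol.
Mass from C: 6 × 12.011 = 72.066 g/mol.
%C = 72.066 / 86.178 × 100 = 83.62%.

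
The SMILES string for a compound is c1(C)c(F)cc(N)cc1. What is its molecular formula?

C7H8FN

Atom tally by fragment:
  benzene ring core → C:6 H:6
  (− 3 ring H displaced by substituents)
  + CH3 → C:1 H:3
  + F → F:1
  + NH2 → N:1 H:2
Element totals:
  C: 7
  H: 8
  F: 1
  N: 1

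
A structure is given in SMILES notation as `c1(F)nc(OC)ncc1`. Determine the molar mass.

Atom tally by fragment:
  pyrimidine ring core → C:4 H:4 N:2
  (− 2 ring H displaced by substituents)
  + F → F:1
  + OCH3 → C:1 H:3 O:1
Element totals:
  C: 5
  H: 5
  F: 1
  N: 2
  O: 1
Molecular formula: C5H5FN2O.
  M = 5(12.011) + 5(1.008) + 18.998 + 2(14.007) + 15.999
    = 60.055 + 5.040 + 18.998 + 28.014 + 15.999 = 128.106

128.11 g/mol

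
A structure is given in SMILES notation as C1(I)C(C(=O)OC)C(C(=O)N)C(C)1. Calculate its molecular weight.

297.09 g/mol

Atom tally by fragment:
  cyclobutane ring core → C:4 H:8
  (− 4 ring H displaced by substituents)
  + I → I:1
  + COOCH3 → C:2 H:3 O:2
  + CONH2 → C:1 H:2 O:1 N:1
  + CH3 → C:1 H:3
Element totals:
  C: 8
  H: 12
  I: 1
  N: 1
  O: 3
Molecular formula: C8H12INO3.
  M = 8(12.011) + 12(1.008) + 126.904 + 14.007 + 3(15.999)
    = 96.088 + 12.096 + 126.904 + 14.007 + 47.997 = 297.092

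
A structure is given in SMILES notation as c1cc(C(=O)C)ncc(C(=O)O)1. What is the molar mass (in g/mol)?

Atom tally by fragment:
  pyridine ring core → C:5 H:5 N:1
  (− 2 ring H displaced by substituents)
  + COCH3 → C:2 H:3 O:1
  + COOH → C:1 H:1 O:2
Element totals:
  C: 8
  H: 7
  N: 1
  O: 3
Molecular formula: C8H7NO3.
  M = 8(12.011) + 7(1.008) + 14.007 + 3(15.999)
    = 96.088 + 7.056 + 14.007 + 47.997 = 165.148

165.15 g/mol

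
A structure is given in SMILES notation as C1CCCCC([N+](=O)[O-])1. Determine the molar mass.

129.16 g/mol

Atom tally by fragment:
  cyclohexane ring core → C:6 H:12
  (− 1 ring H displaced by substituents)
  + NO2 → N:1 O:2
Element totals:
  C: 6
  H: 11
  N: 1
  O: 2
Molecular formula: C6H11NO2.
  M = 6(12.011) + 11(1.008) + 14.007 + 2(15.999)
    = 72.066 + 11.088 + 14.007 + 31.998 = 129.159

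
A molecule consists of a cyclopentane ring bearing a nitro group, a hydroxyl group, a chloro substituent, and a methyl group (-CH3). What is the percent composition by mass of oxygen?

26.72%

Atom tally by fragment:
  cyclopentane ring core → C:5 H:10
  (− 4 ring H displaced by substituents)
  + NO2 → N:1 O:2
  + OH → O:1 H:1
  + Cl → Cl:1
  + CH3 → C:1 H:3
Element totals:
  C: 6
  H: 10
  Cl: 1
  N: 1
  O: 3
Molecular formula: C6H10ClNO3.
Molar mass = 179.600 g/mol.
Mass from O: 3 × 15.999 = 47.997 g/mol.
%O = 47.997 / 179.600 × 100 = 26.72%.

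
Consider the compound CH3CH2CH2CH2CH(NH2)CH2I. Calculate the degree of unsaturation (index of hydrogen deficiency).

0

Element totals:
  C: 6
  H: 14
  I: 1
  N: 1
Molecular formula: C6H14IN.
DoU = (2C + 2 + N − H − X) / 2 = (2·6 + 2 + 1 − 14 − 1) / 2 = 0.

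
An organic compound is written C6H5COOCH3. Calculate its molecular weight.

Atom tally by fragment:
  benzene ring core → C:6 H:6
  (− 1 ring H displaced by substituents)
  + COOCH3 → C:2 H:3 O:2
Element totals:
  C: 8
  H: 8
  O: 2
Molecular formula: C8H8O2.
  M = 8(12.011) + 8(1.008) + 2(15.999)
    = 96.088 + 8.064 + 31.998 = 136.150

136.15 g/mol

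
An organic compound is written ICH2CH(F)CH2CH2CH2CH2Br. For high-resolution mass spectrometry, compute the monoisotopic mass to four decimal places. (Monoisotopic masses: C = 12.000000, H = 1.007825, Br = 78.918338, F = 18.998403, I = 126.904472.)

307.9073

Element totals:
  C: 6
  H: 11
  Br: 1
  F: 1
  I: 1
Molecular formula: C6H11BrFI.
  M = 6(12.0) + 11(1.007825) + 78.918338 + 18.998403 + 126.904472
    = 72.000000 + 11.086075 + 78.918338 + 18.998403 + 126.904472 = 307.907288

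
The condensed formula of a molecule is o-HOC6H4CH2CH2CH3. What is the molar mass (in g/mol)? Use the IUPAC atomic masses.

Atom tally by fragment:
  benzene ring core → C:6 H:6
  (− 2 ring H displaced by substituents)
  + OH → O:1 H:1
  + CH2CH2CH3 → C:3 H:7
Element totals:
  C: 9
  H: 12
  O: 1
Molecular formula: C9H12O.
  M = 9(12.011) + 12(1.008) + 15.999
    = 108.099 + 12.096 + 15.999 = 136.194

136.19 g/mol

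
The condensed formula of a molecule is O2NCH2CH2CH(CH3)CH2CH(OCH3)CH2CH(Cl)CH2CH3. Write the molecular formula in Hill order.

Atom tally by fragment:
  O2NCH2 → C:1 H:2 N:1 O:2
  CH2 → C:1 H:2
  CH(CH3) → C:2 H:4
  CH2 → C:1 H:2
  CH(OCH3) → C:2 H:4 O:1
  CH2 → C:1 H:2
  CH(Cl) → C:1 H:1 Cl:1
  CH2 → C:1 H:2
  CH3 → C:1 H:3
Element totals:
  C: 11
  H: 22
  Cl: 1
  N: 1
  O: 3

C11H22ClNO3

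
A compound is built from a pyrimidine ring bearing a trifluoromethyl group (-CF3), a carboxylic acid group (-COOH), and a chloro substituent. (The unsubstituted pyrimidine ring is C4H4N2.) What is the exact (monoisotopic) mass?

Atom tally by fragment:
  pyrimidine ring core → C:4 H:4 N:2
  (− 3 ring H displaced by substituents)
  + CF3 → C:1 F:3
  + COOH → C:1 H:1 O:2
  + Cl → Cl:1
Element totals:
  C: 6
  H: 2
  Cl: 1
  F: 3
  N: 2
  O: 2
Molecular formula: C6H2ClF3N2O2.
  M = 6(12.0) + 2(1.007825) + 34.968853 + 3(18.998403) + 2(14.003074) + 2(15.994915)
    = 72.000000 + 2.015650 + 34.968853 + 56.995209 + 28.006148 + 31.989830 = 225.975690

225.9757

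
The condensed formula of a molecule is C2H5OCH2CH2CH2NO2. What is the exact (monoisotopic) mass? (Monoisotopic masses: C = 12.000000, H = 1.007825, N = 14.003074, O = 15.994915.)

133.0739

Element totals:
  C: 5
  H: 11
  N: 1
  O: 3
Molecular formula: C5H11NO3.
  M = 5(12.0) + 11(1.007825) + 14.003074 + 3(15.994915)
    = 60.000000 + 11.086075 + 14.003074 + 47.984745 = 133.073894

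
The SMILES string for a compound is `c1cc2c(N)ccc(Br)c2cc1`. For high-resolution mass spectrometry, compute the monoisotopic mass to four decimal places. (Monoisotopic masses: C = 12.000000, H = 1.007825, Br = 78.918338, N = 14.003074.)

Atom tally by fragment:
  naphthalene ring system core → C:10 H:8
  (− 2 ring H displaced by substituents)
  + NH2 → N:1 H:2
  + Br → Br:1
Element totals:
  C: 10
  H: 8
  Br: 1
  N: 1
Molecular formula: C10H8BrN.
  M = 10(12.0) + 8(1.007825) + 78.918338 + 14.003074
    = 120.000000 + 8.062600 + 78.918338 + 14.003074 = 220.984012

220.9840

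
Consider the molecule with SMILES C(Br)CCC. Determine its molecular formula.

Atom tally by fragment:
  BrCH2 → C:1 H:2 Br:1
  CH2 → C:1 H:2
  CH2 → C:1 H:2
  CH3 → C:1 H:3
Element totals:
  C: 4
  H: 9
  Br: 1

C4H9Br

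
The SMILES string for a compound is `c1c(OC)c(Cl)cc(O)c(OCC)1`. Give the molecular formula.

Atom tally by fragment:
  benzene ring core → C:6 H:6
  (− 4 ring H displaced by substituents)
  + OCH3 → C:1 H:3 O:1
  + Cl → Cl:1
  + OH → O:1 H:1
  + OC2H5 → C:2 H:5 O:1
Element totals:
  C: 9
  H: 11
  Cl: 1
  O: 3

C9H11ClO3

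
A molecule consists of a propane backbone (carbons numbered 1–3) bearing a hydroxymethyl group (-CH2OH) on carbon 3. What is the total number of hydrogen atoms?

10

Atom tally by fragment:
  CH3 → C:1 H:3
  CH2 → C:1 H:2
  CH2CH2OH → C:2 H:5 O:1
Element totals:
  C: 4
  H: 10
  O: 1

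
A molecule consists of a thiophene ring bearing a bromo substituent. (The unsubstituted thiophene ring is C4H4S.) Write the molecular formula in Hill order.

C4H3BrS

Atom tally by fragment:
  thiophene ring core → C:4 H:4 S:1
  (− 1 ring H displaced by substituents)
  + Br → Br:1
Element totals:
  C: 4
  H: 3
  Br: 1
  S: 1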